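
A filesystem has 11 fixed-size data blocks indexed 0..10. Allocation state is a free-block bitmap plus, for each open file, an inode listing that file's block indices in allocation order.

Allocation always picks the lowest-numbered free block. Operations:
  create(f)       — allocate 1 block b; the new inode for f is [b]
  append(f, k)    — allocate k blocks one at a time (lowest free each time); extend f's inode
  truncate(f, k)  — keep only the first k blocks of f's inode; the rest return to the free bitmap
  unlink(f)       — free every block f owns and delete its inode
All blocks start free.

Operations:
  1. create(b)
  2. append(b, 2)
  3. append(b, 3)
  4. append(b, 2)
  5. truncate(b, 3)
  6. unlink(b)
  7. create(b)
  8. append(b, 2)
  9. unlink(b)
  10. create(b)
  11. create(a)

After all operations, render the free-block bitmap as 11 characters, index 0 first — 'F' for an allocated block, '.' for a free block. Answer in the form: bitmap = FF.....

create(b): bitmap=F.......... | b=[0]
append(b, 2): bitmap=FFF........ | b=[0, 1, 2]
append(b, 3): bitmap=FFFFFF..... | b=[0, 1, 2, 3, 4, 5]
append(b, 2): bitmap=FFFFFFFF... | b=[0, 1, 2, 3, 4, 5, 6, 7]
truncate(b, 3): bitmap=FFF........ | b=[0, 1, 2]
unlink(b): bitmap=........... | 
create(b): bitmap=F.......... | b=[0]
append(b, 2): bitmap=FFF........ | b=[0, 1, 2]
unlink(b): bitmap=........... | 
create(b): bitmap=F.......... | b=[0]
create(a): bitmap=FF......... | a=[1] b=[0]

bitmap = FF.........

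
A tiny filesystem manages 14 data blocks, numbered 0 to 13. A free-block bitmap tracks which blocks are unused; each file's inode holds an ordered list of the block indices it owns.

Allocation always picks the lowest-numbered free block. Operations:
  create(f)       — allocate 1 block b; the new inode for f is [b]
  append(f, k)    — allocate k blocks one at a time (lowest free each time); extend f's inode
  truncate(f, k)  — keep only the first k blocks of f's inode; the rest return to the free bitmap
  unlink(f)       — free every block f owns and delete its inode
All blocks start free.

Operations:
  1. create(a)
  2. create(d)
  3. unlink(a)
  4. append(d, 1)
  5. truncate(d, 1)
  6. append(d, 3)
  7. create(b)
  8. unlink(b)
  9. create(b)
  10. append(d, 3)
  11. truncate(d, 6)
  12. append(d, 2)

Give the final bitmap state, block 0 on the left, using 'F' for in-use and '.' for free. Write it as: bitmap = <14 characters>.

bitmap = FFFFFFFFF.....

[1] create(a) — a=0 (map F.............)
[2] create(d) — a=0 d=1 (map FF............)
[3] unlink(a) — d=1 (map .F............)
[4] append(d, 1) — d=1,0 (map FF............)
[5] truncate(d, 1) — d=1 (map .F............)
[6] append(d, 3) — d=1,0,2,3 (map FFFF..........)
[7] create(b) — b=4 d=1,0,2,3 (map FFFFF.........)
[8] unlink(b) — d=1,0,2,3 (map FFFF..........)
[9] create(b) — b=4 d=1,0,2,3 (map FFFFF.........)
[10] append(d, 3) — b=4 d=1,0,2,3,5,6,7 (map FFFFFFFF......)
[11] truncate(d, 6) — b=4 d=1,0,2,3,5,6 (map FFFFFFF.......)
[12] append(d, 2) — b=4 d=1,0,2,3,5,6,7,8 (map FFFFFFFFF.....)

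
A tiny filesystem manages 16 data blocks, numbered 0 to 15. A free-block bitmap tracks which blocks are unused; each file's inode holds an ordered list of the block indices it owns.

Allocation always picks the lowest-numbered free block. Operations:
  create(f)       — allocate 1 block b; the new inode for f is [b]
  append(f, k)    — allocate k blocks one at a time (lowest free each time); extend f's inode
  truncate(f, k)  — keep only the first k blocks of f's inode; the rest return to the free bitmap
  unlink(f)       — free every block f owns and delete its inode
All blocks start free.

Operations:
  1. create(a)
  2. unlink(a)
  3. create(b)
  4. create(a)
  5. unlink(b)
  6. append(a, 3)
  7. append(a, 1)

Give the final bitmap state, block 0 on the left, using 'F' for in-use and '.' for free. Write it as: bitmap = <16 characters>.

[1] create(a) — a=0 (map F...............)
[2] unlink(a) —  (map ................)
[3] create(b) — b=0 (map F...............)
[4] create(a) — a=1 b=0 (map FF..............)
[5] unlink(b) — a=1 (map .F..............)
[6] append(a, 3) — a=1,0,2,3 (map FFFF............)
[7] append(a, 1) — a=1,0,2,3,4 (map FFFFF...........)

bitmap = FFFFF...........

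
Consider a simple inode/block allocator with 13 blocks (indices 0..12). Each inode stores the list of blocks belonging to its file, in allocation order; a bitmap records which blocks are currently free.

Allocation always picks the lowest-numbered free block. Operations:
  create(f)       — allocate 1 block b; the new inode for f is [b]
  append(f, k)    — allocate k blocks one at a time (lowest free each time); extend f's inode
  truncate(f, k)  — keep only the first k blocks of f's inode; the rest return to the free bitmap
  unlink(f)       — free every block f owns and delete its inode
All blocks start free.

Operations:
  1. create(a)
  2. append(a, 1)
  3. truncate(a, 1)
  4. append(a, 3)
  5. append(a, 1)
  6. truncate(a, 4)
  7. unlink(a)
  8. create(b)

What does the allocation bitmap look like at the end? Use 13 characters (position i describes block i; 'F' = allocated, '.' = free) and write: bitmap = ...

[1] create(a) — a=0 (map F............)
[2] append(a, 1) — a=0,1 (map FF...........)
[3] truncate(a, 1) — a=0 (map F............)
[4] append(a, 3) — a=0,1,2,3 (map FFFF.........)
[5] append(a, 1) — a=0,1,2,3,4 (map FFFFF........)
[6] truncate(a, 4) — a=0,1,2,3 (map FFFF.........)
[7] unlink(a) —  (map .............)
[8] create(b) — b=0 (map F............)

bitmap = F............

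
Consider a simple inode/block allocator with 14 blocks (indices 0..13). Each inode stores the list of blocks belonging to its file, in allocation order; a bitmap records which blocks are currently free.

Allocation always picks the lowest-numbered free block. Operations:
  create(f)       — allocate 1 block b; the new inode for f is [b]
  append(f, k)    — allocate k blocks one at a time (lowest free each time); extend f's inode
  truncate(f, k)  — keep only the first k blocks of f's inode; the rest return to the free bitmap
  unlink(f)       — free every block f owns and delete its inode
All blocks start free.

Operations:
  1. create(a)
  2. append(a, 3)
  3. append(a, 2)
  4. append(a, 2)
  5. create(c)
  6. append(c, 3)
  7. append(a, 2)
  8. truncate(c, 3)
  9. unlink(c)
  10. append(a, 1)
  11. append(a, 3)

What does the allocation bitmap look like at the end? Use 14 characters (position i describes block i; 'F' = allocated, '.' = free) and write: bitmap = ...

after create(a) → a:[0]  free=[F.............]
after append(a, 3) → a:[0, 1, 2, 3]  free=[FFFF..........]
after append(a, 2) → a:[0, 1, 2, 3, 4, 5]  free=[FFFFFF........]
after append(a, 2) → a:[0, 1, 2, 3, 4, 5, 6, 7]  free=[FFFFFFFF......]
after create(c) → a:[0, 1, 2, 3, 4, 5, 6, 7], c:[8]  free=[FFFFFFFFF.....]
after append(c, 3) → a:[0, 1, 2, 3, 4, 5, 6, 7], c:[8, 9, 10, 11]  free=[FFFFFFFFFFFF..]
after append(a, 2) → a:[0, 1, 2, 3, 4, 5, 6, 7, 12, 13], c:[8, 9, 10, 11]  free=[FFFFFFFFFFFFFF]
after truncate(c, 3) → a:[0, 1, 2, 3, 4, 5, 6, 7, 12, 13], c:[8, 9, 10]  free=[FFFFFFFFFFF.FF]
after unlink(c) → a:[0, 1, 2, 3, 4, 5, 6, 7, 12, 13]  free=[FFFFFFFF....FF]
after append(a, 1) → a:[0, 1, 2, 3, 4, 5, 6, 7, 12, 13, 8]  free=[FFFFFFFFF...FF]
after append(a, 3) → a:[0, 1, 2, 3, 4, 5, 6, 7, 12, 13, 8, 9, 10, 11]  free=[FFFFFFFFFFFFFF]

bitmap = FFFFFFFFFFFFFF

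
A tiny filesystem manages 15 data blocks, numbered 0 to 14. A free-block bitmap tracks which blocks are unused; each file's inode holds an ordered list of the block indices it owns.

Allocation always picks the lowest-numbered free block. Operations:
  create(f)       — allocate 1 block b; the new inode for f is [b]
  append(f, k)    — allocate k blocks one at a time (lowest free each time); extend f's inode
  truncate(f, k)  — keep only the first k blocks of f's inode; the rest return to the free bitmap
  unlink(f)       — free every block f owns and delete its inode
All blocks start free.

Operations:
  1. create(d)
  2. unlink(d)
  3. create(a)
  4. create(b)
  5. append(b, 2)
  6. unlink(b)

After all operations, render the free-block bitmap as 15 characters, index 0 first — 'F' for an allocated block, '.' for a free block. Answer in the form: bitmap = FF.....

create(d): bitmap=F.............. | d=[0]
unlink(d): bitmap=............... | 
create(a): bitmap=F.............. | a=[0]
create(b): bitmap=FF............. | a=[0] b=[1]
append(b, 2): bitmap=FFFF........... | a=[0] b=[1, 2, 3]
unlink(b): bitmap=F.............. | a=[0]

bitmap = F..............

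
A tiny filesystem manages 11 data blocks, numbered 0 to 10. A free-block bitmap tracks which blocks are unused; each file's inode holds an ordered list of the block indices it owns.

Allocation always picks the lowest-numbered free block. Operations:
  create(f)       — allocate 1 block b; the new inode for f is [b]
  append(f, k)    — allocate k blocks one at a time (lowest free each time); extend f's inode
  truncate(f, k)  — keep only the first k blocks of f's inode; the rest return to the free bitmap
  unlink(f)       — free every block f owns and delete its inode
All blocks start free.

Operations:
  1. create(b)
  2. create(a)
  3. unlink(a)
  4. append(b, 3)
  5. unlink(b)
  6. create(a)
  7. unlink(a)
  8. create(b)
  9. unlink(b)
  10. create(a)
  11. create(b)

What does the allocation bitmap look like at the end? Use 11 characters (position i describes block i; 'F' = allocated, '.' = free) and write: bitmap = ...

[1] create(b) — b=0 (map F..........)
[2] create(a) — a=1 b=0 (map FF.........)
[3] unlink(a) — b=0 (map F..........)
[4] append(b, 3) — b=0,1,2,3 (map FFFF.......)
[5] unlink(b) —  (map ...........)
[6] create(a) — a=0 (map F..........)
[7] unlink(a) —  (map ...........)
[8] create(b) — b=0 (map F..........)
[9] unlink(b) —  (map ...........)
[10] create(a) — a=0 (map F..........)
[11] create(b) — a=0 b=1 (map FF.........)

bitmap = FF.........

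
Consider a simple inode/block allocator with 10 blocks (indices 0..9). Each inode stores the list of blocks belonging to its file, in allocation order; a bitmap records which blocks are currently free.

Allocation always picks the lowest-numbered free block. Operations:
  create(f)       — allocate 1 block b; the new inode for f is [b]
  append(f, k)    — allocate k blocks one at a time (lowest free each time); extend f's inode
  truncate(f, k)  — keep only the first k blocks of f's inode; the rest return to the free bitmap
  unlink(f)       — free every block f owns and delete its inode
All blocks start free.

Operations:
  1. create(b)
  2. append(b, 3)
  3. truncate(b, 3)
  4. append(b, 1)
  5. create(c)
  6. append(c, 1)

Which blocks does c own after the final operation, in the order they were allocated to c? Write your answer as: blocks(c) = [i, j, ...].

create(b): bitmap=F......... | b=[0]
append(b, 3): bitmap=FFFF...... | b=[0, 1, 2, 3]
truncate(b, 3): bitmap=FFF....... | b=[0, 1, 2]
append(b, 1): bitmap=FFFF...... | b=[0, 1, 2, 3]
create(c): bitmap=FFFFF..... | b=[0, 1, 2, 3] c=[4]
append(c, 1): bitmap=FFFFFF.... | b=[0, 1, 2, 3] c=[4, 5]

blocks(c) = [4, 5]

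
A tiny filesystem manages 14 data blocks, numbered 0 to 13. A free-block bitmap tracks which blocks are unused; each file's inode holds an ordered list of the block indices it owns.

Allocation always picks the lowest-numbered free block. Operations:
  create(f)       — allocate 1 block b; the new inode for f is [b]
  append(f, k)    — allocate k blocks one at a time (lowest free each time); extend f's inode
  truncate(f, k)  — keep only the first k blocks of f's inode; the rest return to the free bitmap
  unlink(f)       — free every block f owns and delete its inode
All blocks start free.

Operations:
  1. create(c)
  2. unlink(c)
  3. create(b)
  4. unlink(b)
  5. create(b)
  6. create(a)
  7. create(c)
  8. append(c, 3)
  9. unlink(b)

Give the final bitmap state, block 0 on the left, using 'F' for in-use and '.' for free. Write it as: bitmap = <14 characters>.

[1] create(c) — c=0 (map F.............)
[2] unlink(c) —  (map ..............)
[3] create(b) — b=0 (map F.............)
[4] unlink(b) —  (map ..............)
[5] create(b) — b=0 (map F.............)
[6] create(a) — a=1 b=0 (map FF............)
[7] create(c) — a=1 b=0 c=2 (map FFF...........)
[8] append(c, 3) — a=1 b=0 c=2,3,4,5 (map FFFFFF........)
[9] unlink(b) — a=1 c=2,3,4,5 (map .FFFFF........)

bitmap = .FFFFF........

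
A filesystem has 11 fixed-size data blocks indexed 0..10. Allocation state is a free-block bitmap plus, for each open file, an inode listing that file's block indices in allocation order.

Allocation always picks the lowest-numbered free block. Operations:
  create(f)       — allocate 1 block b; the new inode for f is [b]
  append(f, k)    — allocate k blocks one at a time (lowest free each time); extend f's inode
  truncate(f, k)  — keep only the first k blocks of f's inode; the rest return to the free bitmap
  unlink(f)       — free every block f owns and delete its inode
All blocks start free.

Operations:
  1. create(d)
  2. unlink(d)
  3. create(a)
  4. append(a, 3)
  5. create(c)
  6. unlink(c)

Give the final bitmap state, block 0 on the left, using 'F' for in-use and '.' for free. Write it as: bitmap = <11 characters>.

after create(d) → d:[0]  free=[F..........]
after unlink(d) →   free=[...........]
after create(a) → a:[0]  free=[F..........]
after append(a, 3) → a:[0, 1, 2, 3]  free=[FFFF.......]
after create(c) → a:[0, 1, 2, 3], c:[4]  free=[FFFFF......]
after unlink(c) → a:[0, 1, 2, 3]  free=[FFFF.......]

bitmap = FFFF.......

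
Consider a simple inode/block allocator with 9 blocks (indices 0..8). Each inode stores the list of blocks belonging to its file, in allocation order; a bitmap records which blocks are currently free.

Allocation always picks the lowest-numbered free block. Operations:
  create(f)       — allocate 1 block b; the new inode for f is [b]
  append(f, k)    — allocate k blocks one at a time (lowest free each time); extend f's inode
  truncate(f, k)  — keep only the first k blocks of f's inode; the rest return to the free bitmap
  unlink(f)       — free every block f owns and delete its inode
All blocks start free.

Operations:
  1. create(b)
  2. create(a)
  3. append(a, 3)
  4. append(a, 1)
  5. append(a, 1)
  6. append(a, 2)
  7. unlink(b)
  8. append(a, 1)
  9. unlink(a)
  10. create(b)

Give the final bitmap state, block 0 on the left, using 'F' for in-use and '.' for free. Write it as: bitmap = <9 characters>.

bitmap = F........

create(b): bitmap=F........ | b=[0]
create(a): bitmap=FF....... | a=[1] b=[0]
append(a, 3): bitmap=FFFFF.... | a=[1, 2, 3, 4] b=[0]
append(a, 1): bitmap=FFFFFF... | a=[1, 2, 3, 4, 5] b=[0]
append(a, 1): bitmap=FFFFFFF.. | a=[1, 2, 3, 4, 5, 6] b=[0]
append(a, 2): bitmap=FFFFFFFFF | a=[1, 2, 3, 4, 5, 6, 7, 8] b=[0]
unlink(b): bitmap=.FFFFFFFF | a=[1, 2, 3, 4, 5, 6, 7, 8]
append(a, 1): bitmap=FFFFFFFFF | a=[1, 2, 3, 4, 5, 6, 7, 8, 0]
unlink(a): bitmap=......... | 
create(b): bitmap=F........ | b=[0]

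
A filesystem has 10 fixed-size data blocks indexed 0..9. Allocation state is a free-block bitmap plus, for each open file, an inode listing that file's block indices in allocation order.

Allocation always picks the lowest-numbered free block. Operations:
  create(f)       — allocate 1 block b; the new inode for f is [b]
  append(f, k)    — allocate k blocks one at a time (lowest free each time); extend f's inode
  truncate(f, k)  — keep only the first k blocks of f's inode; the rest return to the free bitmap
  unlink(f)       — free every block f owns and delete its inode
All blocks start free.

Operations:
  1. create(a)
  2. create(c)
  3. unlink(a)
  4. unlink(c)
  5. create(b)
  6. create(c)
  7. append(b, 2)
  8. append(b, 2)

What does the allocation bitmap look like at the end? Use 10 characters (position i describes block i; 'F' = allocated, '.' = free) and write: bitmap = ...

bitmap = FFFFFF....

after create(a) → a:[0]  free=[F.........]
after create(c) → a:[0], c:[1]  free=[FF........]
after unlink(a) → c:[1]  free=[.F........]
after unlink(c) →   free=[..........]
after create(b) → b:[0]  free=[F.........]
after create(c) → b:[0], c:[1]  free=[FF........]
after append(b, 2) → b:[0, 2, 3], c:[1]  free=[FFFF......]
after append(b, 2) → b:[0, 2, 3, 4, 5], c:[1]  free=[FFFFFF....]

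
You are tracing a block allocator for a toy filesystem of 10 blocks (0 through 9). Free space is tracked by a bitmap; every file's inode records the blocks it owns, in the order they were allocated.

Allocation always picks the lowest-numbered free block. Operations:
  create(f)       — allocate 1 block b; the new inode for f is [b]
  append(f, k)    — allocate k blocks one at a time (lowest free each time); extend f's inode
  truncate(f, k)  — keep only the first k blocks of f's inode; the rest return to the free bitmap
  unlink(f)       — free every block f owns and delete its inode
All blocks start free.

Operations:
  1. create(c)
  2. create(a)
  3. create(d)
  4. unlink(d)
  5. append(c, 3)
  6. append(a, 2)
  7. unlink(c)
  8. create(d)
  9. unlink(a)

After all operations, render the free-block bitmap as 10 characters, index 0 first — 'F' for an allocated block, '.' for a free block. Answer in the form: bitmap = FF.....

bitmap = F.........

  1. create(c)  ⇒  F.........  {c→[0]}
  2. create(a)  ⇒  FF........  {a→[1]; c→[0]}
  3. create(d)  ⇒  FFF.......  {a→[1]; c→[0]; d→[2]}
  4. unlink(d)  ⇒  FF........  {a→[1]; c→[0]}
  5. append(c, 3)  ⇒  FFFFF.....  {a→[1]; c→[0, 2, 3, 4]}
  6. append(a, 2)  ⇒  FFFFFFF...  {a→[1, 5, 6]; c→[0, 2, 3, 4]}
  7. unlink(c)  ⇒  .F...FF...  {a→[1, 5, 6]}
  8. create(d)  ⇒  FF...FF...  {a→[1, 5, 6]; d→[0]}
  9. unlink(a)  ⇒  F.........  {d→[0]}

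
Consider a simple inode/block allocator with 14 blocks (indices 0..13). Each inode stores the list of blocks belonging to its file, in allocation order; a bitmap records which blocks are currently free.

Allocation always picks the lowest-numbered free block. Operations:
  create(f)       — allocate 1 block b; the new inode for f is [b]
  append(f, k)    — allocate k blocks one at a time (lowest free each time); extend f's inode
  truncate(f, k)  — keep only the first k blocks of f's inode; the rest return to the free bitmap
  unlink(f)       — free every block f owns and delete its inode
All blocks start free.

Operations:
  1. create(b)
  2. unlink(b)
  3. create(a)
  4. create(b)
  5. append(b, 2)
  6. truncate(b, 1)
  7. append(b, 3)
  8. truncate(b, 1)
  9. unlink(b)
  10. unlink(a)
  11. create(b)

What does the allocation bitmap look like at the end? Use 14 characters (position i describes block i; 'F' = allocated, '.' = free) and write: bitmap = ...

create(b): bitmap=F............. | b=[0]
unlink(b): bitmap=.............. | 
create(a): bitmap=F............. | a=[0]
create(b): bitmap=FF............ | a=[0] b=[1]
append(b, 2): bitmap=FFFF.......... | a=[0] b=[1, 2, 3]
truncate(b, 1): bitmap=FF............ | a=[0] b=[1]
append(b, 3): bitmap=FFFFF......... | a=[0] b=[1, 2, 3, 4]
truncate(b, 1): bitmap=FF............ | a=[0] b=[1]
unlink(b): bitmap=F............. | a=[0]
unlink(a): bitmap=.............. | 
create(b): bitmap=F............. | b=[0]

bitmap = F.............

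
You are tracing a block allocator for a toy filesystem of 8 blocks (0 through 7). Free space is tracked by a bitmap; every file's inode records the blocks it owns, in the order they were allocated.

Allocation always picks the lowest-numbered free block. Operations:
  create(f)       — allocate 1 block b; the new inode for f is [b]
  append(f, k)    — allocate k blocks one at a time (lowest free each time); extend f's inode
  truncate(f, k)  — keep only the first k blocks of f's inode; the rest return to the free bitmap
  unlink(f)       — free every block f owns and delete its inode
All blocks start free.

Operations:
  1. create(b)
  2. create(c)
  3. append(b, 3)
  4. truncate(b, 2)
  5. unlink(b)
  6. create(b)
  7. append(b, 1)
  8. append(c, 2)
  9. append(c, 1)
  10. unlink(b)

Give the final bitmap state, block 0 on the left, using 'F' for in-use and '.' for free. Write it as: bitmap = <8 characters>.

bitmap = .F.FFF..

create(b): bitmap=F....... | b=[0]
create(c): bitmap=FF...... | b=[0] c=[1]
append(b, 3): bitmap=FFFFF... | b=[0, 2, 3, 4] c=[1]
truncate(b, 2): bitmap=FFF..... | b=[0, 2] c=[1]
unlink(b): bitmap=.F...... | c=[1]
create(b): bitmap=FF...... | b=[0] c=[1]
append(b, 1): bitmap=FFF..... | b=[0, 2] c=[1]
append(c, 2): bitmap=FFFFF... | b=[0, 2] c=[1, 3, 4]
append(c, 1): bitmap=FFFFFF.. | b=[0, 2] c=[1, 3, 4, 5]
unlink(b): bitmap=.F.FFF.. | c=[1, 3, 4, 5]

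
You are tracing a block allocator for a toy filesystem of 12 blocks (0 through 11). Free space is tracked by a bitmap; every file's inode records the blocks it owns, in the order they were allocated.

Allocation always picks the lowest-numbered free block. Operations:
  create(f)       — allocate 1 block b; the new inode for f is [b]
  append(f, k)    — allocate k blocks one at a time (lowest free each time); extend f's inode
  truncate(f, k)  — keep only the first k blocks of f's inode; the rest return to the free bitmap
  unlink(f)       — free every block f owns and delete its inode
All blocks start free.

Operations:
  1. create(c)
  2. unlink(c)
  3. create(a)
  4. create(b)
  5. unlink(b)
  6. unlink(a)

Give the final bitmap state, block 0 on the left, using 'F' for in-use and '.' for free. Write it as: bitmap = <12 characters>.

create(c): bitmap=F........... | c=[0]
unlink(c): bitmap=............ | 
create(a): bitmap=F........... | a=[0]
create(b): bitmap=FF.......... | a=[0] b=[1]
unlink(b): bitmap=F........... | a=[0]
unlink(a): bitmap=............ | 

bitmap = ............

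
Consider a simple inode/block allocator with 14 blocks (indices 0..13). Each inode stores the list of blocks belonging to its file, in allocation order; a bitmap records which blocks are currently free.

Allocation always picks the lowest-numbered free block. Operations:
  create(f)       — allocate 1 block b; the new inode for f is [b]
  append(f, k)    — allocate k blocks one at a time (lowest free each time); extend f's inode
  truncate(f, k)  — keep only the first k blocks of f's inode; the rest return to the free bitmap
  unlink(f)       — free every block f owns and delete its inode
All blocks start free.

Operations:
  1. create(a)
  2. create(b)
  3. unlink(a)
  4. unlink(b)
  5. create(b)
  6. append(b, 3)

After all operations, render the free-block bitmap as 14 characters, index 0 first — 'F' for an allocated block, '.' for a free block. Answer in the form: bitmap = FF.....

create(a): bitmap=F............. | a=[0]
create(b): bitmap=FF............ | a=[0] b=[1]
unlink(a): bitmap=.F............ | b=[1]
unlink(b): bitmap=.............. | 
create(b): bitmap=F............. | b=[0]
append(b, 3): bitmap=FFFF.......... | b=[0, 1, 2, 3]

bitmap = FFFF..........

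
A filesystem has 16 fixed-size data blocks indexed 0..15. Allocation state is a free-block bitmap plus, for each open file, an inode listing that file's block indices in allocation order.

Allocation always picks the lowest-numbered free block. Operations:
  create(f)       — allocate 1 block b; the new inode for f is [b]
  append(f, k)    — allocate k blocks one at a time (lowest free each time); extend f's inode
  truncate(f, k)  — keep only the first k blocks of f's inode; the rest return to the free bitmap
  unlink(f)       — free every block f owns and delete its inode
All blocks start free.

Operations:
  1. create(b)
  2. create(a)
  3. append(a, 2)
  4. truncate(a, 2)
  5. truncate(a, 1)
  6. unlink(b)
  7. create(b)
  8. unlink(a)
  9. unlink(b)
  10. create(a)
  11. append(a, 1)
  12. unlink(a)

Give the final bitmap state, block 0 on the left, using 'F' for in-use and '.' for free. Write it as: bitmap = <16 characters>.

bitmap = ................

[1] create(b) — b=0 (map F...............)
[2] create(a) — a=1 b=0 (map FF..............)
[3] append(a, 2) — a=1,2,3 b=0 (map FFFF............)
[4] truncate(a, 2) — a=1,2 b=0 (map FFF.............)
[5] truncate(a, 1) — a=1 b=0 (map FF..............)
[6] unlink(b) — a=1 (map .F..............)
[7] create(b) — a=1 b=0 (map FF..............)
[8] unlink(a) — b=0 (map F...............)
[9] unlink(b) —  (map ................)
[10] create(a) — a=0 (map F...............)
[11] append(a, 1) — a=0,1 (map FF..............)
[12] unlink(a) —  (map ................)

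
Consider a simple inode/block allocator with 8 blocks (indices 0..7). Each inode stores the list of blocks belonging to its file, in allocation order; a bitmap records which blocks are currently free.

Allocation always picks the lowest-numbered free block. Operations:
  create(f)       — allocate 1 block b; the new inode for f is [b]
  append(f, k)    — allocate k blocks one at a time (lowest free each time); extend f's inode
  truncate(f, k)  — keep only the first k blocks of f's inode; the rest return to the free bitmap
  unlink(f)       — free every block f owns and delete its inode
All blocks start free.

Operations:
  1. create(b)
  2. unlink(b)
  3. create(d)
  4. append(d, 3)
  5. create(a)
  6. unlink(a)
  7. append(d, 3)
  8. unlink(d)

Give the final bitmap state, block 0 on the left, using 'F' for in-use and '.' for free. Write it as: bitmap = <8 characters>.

bitmap = ........

create(b): bitmap=F....... | b=[0]
unlink(b): bitmap=........ | 
create(d): bitmap=F....... | d=[0]
append(d, 3): bitmap=FFFF.... | d=[0, 1, 2, 3]
create(a): bitmap=FFFFF... | a=[4] d=[0, 1, 2, 3]
unlink(a): bitmap=FFFF.... | d=[0, 1, 2, 3]
append(d, 3): bitmap=FFFFFFF. | d=[0, 1, 2, 3, 4, 5, 6]
unlink(d): bitmap=........ | 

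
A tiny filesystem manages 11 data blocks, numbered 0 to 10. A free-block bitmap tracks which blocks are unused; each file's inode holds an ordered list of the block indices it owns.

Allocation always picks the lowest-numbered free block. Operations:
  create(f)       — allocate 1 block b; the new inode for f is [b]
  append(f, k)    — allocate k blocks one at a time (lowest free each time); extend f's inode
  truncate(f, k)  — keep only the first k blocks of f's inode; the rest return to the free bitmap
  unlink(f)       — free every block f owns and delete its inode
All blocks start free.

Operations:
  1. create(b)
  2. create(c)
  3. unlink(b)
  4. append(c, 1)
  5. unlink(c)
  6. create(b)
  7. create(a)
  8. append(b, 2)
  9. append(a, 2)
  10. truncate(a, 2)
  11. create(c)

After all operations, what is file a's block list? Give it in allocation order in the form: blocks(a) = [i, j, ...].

create(b): bitmap=F.......... | b=[0]
create(c): bitmap=FF......... | b=[0] c=[1]
unlink(b): bitmap=.F......... | c=[1]
append(c, 1): bitmap=FF......... | c=[1, 0]
unlink(c): bitmap=........... | 
create(b): bitmap=F.......... | b=[0]
create(a): bitmap=FF......... | a=[1] b=[0]
append(b, 2): bitmap=FFFF....... | a=[1] b=[0, 2, 3]
append(a, 2): bitmap=FFFFFF..... | a=[1, 4, 5] b=[0, 2, 3]
truncate(a, 2): bitmap=FFFFF...... | a=[1, 4] b=[0, 2, 3]
create(c): bitmap=FFFFFF..... | a=[1, 4] b=[0, 2, 3] c=[5]

blocks(a) = [1, 4]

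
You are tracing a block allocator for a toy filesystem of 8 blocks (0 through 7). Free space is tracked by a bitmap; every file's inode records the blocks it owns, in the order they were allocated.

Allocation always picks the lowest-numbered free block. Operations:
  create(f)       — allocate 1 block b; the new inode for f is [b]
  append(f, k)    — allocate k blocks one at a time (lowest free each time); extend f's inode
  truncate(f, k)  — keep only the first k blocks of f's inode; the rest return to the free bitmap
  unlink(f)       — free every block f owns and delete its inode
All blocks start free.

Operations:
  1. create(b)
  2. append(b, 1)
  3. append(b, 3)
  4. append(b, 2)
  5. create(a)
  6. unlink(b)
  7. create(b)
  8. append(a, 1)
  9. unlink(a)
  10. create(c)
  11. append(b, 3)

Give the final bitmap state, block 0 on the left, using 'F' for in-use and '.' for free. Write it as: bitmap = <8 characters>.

create(b): bitmap=F....... | b=[0]
append(b, 1): bitmap=FF...... | b=[0, 1]
append(b, 3): bitmap=FFFFF... | b=[0, 1, 2, 3, 4]
append(b, 2): bitmap=FFFFFFF. | b=[0, 1, 2, 3, 4, 5, 6]
create(a): bitmap=FFFFFFFF | a=[7] b=[0, 1, 2, 3, 4, 5, 6]
unlink(b): bitmap=.......F | a=[7]
create(b): bitmap=F......F | a=[7] b=[0]
append(a, 1): bitmap=FF.....F | a=[7, 1] b=[0]
unlink(a): bitmap=F....... | b=[0]
create(c): bitmap=FF...... | b=[0] c=[1]
append(b, 3): bitmap=FFFFF... | b=[0, 2, 3, 4] c=[1]

bitmap = FFFFF...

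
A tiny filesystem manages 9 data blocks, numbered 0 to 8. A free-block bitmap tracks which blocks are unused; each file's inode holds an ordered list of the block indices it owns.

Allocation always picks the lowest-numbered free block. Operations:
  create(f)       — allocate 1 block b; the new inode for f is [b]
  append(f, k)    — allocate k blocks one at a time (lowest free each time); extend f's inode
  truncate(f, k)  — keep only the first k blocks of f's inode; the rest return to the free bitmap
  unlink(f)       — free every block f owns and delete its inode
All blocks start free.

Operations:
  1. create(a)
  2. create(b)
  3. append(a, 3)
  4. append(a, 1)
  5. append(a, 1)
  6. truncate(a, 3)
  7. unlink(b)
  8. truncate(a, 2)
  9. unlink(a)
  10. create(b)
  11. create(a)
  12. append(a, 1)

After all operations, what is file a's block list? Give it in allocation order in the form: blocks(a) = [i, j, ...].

blocks(a) = [1, 2]

create(a): bitmap=F........ | a=[0]
create(b): bitmap=FF....... | a=[0] b=[1]
append(a, 3): bitmap=FFFFF.... | a=[0, 2, 3, 4] b=[1]
append(a, 1): bitmap=FFFFFF... | a=[0, 2, 3, 4, 5] b=[1]
append(a, 1): bitmap=FFFFFFF.. | a=[0, 2, 3, 4, 5, 6] b=[1]
truncate(a, 3): bitmap=FFFF..... | a=[0, 2, 3] b=[1]
unlink(b): bitmap=F.FF..... | a=[0, 2, 3]
truncate(a, 2): bitmap=F.F...... | a=[0, 2]
unlink(a): bitmap=......... | 
create(b): bitmap=F........ | b=[0]
create(a): bitmap=FF....... | a=[1] b=[0]
append(a, 1): bitmap=FFF...... | a=[1, 2] b=[0]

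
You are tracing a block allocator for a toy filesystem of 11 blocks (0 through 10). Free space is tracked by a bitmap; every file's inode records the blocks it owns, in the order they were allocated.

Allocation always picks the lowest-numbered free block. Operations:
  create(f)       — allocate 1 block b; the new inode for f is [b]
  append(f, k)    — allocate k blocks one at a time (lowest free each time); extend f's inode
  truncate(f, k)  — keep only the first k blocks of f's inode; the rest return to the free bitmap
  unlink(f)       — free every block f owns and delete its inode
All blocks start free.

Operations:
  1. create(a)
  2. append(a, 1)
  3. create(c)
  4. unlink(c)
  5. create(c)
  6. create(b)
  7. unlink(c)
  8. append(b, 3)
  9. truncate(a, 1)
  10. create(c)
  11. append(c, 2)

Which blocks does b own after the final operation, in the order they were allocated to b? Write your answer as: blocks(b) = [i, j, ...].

blocks(b) = [3, 2, 4, 5]

[1] create(a) — a=0 (map F..........)
[2] append(a, 1) — a=0,1 (map FF.........)
[3] create(c) — a=0,1 c=2 (map FFF........)
[4] unlink(c) — a=0,1 (map FF.........)
[5] create(c) — a=0,1 c=2 (map FFF........)
[6] create(b) — a=0,1 b=3 c=2 (map FFFF.......)
[7] unlink(c) — a=0,1 b=3 (map FF.F.......)
[8] append(b, 3) — a=0,1 b=3,2,4,5 (map FFFFFF.....)
[9] truncate(a, 1) — a=0 b=3,2,4,5 (map F.FFFF.....)
[10] create(c) — a=0 b=3,2,4,5 c=1 (map FFFFFF.....)
[11] append(c, 2) — a=0 b=3,2,4,5 c=1,6,7 (map FFFFFFFF...)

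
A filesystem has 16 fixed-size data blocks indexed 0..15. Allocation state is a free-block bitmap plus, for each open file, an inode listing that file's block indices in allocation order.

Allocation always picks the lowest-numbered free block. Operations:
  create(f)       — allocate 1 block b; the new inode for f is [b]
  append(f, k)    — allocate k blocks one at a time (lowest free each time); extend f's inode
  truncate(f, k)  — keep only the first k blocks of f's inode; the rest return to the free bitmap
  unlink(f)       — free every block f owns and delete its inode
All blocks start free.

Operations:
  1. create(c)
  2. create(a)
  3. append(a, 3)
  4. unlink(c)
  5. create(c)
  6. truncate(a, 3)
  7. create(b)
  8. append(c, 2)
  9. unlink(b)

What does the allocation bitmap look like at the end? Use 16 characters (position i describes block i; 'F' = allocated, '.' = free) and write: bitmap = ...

bitmap = FFFF.FF.........

  1. create(c)  ⇒  F...............  {c→[0]}
  2. create(a)  ⇒  FF..............  {a→[1]; c→[0]}
  3. append(a, 3)  ⇒  FFFFF...........  {a→[1, 2, 3, 4]; c→[0]}
  4. unlink(c)  ⇒  .FFFF...........  {a→[1, 2, 3, 4]}
  5. create(c)  ⇒  FFFFF...........  {a→[1, 2, 3, 4]; c→[0]}
  6. truncate(a, 3)  ⇒  FFFF............  {a→[1, 2, 3]; c→[0]}
  7. create(b)  ⇒  FFFFF...........  {a→[1, 2, 3]; b→[4]; c→[0]}
  8. append(c, 2)  ⇒  FFFFFFF.........  {a→[1, 2, 3]; b→[4]; c→[0, 5, 6]}
  9. unlink(b)  ⇒  FFFF.FF.........  {a→[1, 2, 3]; c→[0, 5, 6]}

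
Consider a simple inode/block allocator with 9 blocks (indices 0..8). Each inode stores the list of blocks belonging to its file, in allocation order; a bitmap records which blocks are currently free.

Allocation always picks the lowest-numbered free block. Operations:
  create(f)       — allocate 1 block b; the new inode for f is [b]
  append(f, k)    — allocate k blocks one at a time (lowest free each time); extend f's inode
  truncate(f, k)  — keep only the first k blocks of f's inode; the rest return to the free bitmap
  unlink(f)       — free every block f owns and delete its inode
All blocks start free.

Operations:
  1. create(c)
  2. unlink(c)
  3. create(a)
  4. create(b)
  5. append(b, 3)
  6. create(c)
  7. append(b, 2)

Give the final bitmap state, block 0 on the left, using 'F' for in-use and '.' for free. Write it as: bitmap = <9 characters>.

bitmap = FFFFFFFF.

  1. create(c)  ⇒  F........  {c→[0]}
  2. unlink(c)  ⇒  .........  {}
  3. create(a)  ⇒  F........  {a→[0]}
  4. create(b)  ⇒  FF.......  {a→[0]; b→[1]}
  5. append(b, 3)  ⇒  FFFFF....  {a→[0]; b→[1, 2, 3, 4]}
  6. create(c)  ⇒  FFFFFF...  {a→[0]; b→[1, 2, 3, 4]; c→[5]}
  7. append(b, 2)  ⇒  FFFFFFFF.  {a→[0]; b→[1, 2, 3, 4, 6, 7]; c→[5]}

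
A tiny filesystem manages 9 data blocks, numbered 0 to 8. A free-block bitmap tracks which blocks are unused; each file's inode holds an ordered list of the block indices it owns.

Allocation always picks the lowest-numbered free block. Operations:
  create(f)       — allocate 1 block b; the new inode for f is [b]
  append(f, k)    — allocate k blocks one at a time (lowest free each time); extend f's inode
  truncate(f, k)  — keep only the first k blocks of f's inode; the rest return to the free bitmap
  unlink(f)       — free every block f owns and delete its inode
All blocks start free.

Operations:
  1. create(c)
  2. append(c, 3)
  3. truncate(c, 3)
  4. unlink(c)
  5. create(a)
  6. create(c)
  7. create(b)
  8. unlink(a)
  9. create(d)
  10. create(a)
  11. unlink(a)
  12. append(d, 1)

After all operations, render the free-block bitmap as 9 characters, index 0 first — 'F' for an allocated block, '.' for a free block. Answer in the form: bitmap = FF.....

bitmap = FFFF.....

after create(c) → c:[0]  free=[F........]
after append(c, 3) → c:[0, 1, 2, 3]  free=[FFFF.....]
after truncate(c, 3) → c:[0, 1, 2]  free=[FFF......]
after unlink(c) →   free=[.........]
after create(a) → a:[0]  free=[F........]
after create(c) → a:[0], c:[1]  free=[FF.......]
after create(b) → a:[0], b:[2], c:[1]  free=[FFF......]
after unlink(a) → b:[2], c:[1]  free=[.FF......]
after create(d) → b:[2], c:[1], d:[0]  free=[FFF......]
after create(a) → a:[3], b:[2], c:[1], d:[0]  free=[FFFF.....]
after unlink(a) → b:[2], c:[1], d:[0]  free=[FFF......]
after append(d, 1) → b:[2], c:[1], d:[0, 3]  free=[FFFF.....]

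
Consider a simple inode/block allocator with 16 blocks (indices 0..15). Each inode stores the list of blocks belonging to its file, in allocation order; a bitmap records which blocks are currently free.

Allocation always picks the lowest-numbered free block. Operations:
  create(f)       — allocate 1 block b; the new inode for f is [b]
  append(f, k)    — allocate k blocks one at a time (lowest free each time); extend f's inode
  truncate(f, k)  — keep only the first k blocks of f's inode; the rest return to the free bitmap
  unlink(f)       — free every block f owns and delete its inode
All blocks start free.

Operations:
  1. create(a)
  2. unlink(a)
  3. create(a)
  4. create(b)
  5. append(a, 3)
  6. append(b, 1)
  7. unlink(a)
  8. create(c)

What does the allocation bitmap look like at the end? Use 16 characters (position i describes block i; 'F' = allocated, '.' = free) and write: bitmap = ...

bitmap = FF...F..........

[1] create(a) — a=0 (map F...............)
[2] unlink(a) —  (map ................)
[3] create(a) — a=0 (map F...............)
[4] create(b) — a=0 b=1 (map FF..............)
[5] append(a, 3) — a=0,2,3,4 b=1 (map FFFFF...........)
[6] append(b, 1) — a=0,2,3,4 b=1,5 (map FFFFFF..........)
[7] unlink(a) — b=1,5 (map .F...F..........)
[8] create(c) — b=1,5 c=0 (map FF...F..........)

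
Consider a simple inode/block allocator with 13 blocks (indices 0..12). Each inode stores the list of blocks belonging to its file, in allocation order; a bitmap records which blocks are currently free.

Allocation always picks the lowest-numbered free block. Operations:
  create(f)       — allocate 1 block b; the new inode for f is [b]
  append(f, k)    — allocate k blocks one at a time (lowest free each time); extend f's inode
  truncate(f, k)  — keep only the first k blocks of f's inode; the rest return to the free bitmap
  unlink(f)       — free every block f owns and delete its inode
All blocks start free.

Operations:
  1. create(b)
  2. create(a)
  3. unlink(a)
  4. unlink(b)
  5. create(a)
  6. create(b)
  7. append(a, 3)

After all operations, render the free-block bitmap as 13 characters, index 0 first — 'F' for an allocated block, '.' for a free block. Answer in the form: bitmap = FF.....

[1] create(b) — b=0 (map F............)
[2] create(a) — a=1 b=0 (map FF...........)
[3] unlink(a) — b=0 (map F............)
[4] unlink(b) —  (map .............)
[5] create(a) — a=0 (map F............)
[6] create(b) — a=0 b=1 (map FF...........)
[7] append(a, 3) — a=0,2,3,4 b=1 (map FFFFF........)

bitmap = FFFFF........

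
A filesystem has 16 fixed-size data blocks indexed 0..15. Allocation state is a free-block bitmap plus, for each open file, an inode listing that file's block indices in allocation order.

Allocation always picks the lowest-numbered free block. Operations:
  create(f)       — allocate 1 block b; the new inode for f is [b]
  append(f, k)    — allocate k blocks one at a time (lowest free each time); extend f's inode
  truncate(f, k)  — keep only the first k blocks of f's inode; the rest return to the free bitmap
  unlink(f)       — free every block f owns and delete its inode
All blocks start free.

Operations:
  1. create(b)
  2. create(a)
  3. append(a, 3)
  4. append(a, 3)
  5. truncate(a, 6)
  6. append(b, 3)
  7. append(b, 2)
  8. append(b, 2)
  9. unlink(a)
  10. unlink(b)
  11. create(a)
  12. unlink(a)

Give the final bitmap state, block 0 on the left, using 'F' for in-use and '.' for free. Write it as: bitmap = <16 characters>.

after create(b) → b:[0]  free=[F...............]
after create(a) → a:[1], b:[0]  free=[FF..............]
after append(a, 3) → a:[1, 2, 3, 4], b:[0]  free=[FFFFF...........]
after append(a, 3) → a:[1, 2, 3, 4, 5, 6, 7], b:[0]  free=[FFFFFFFF........]
after truncate(a, 6) → a:[1, 2, 3, 4, 5, 6], b:[0]  free=[FFFFFFF.........]
after append(b, 3) → a:[1, 2, 3, 4, 5, 6], b:[0, 7, 8, 9]  free=[FFFFFFFFFF......]
after append(b, 2) → a:[1, 2, 3, 4, 5, 6], b:[0, 7, 8, 9, 10, 11]  free=[FFFFFFFFFFFF....]
after append(b, 2) → a:[1, 2, 3, 4, 5, 6], b:[0, 7, 8, 9, 10, 11, 12, 13]  free=[FFFFFFFFFFFFFF..]
after unlink(a) → b:[0, 7, 8, 9, 10, 11, 12, 13]  free=[F......FFFFFFF..]
after unlink(b) →   free=[................]
after create(a) → a:[0]  free=[F...............]
after unlink(a) →   free=[................]

bitmap = ................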